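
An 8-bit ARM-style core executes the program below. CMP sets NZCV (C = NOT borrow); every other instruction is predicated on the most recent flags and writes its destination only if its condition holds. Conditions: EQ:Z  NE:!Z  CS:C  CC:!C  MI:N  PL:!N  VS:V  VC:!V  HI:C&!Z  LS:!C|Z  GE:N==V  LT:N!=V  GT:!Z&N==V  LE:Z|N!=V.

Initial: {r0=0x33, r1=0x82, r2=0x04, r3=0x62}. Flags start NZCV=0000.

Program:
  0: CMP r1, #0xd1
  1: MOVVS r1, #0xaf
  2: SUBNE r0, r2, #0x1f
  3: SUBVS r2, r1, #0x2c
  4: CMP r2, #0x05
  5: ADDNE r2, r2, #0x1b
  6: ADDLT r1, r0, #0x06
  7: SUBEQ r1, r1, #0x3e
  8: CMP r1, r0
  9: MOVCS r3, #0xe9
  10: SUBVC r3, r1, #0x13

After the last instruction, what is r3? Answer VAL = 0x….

[0] flags=1000 → (cmp)
[1] flags=1000 VS?F → skip
[2] flags=1000 NE?T → r0=0xe5
[3] flags=1000 VS?F → skip
[4] flags=1000 → (cmp)
[5] flags=1000 NE?T → r2=0x1f
[6] flags=1000 LT?T → r1=0xeb
[7] flags=1000 EQ?F → skip
[8] flags=0010 → (cmp)
[9] flags=0010 CS?T → r3=0xe9
[10] flags=0010 VC?T → r3=0xd8

VAL = 0xd8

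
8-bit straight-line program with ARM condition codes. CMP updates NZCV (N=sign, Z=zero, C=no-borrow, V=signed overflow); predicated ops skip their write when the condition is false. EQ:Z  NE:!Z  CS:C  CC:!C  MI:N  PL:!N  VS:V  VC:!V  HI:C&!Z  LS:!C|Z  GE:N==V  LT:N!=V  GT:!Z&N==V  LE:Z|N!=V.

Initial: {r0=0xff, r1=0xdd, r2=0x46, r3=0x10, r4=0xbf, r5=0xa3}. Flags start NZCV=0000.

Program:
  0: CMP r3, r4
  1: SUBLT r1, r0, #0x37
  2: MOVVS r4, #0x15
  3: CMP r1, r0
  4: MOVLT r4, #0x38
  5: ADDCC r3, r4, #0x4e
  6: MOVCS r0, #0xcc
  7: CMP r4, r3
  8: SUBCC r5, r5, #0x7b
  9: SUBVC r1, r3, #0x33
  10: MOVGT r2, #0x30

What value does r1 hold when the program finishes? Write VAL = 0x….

[0] flags=0000 → (cmp)
[1] flags=0000 LT?F → skip
[2] flags=0000 VS?F → skip
[3] flags=1000 → (cmp)
[4] flags=1000 LT?T → r4=0x38
[5] flags=1000 CC?T → r3=0x86
[6] flags=1000 CS?F → skip
[7] flags=1001 → (cmp)
[8] flags=1001 CC?T → r5=0x28
[9] flags=1001 VC?F → skip
[10] flags=1001 GT?T → r2=0x30

VAL = 0xdd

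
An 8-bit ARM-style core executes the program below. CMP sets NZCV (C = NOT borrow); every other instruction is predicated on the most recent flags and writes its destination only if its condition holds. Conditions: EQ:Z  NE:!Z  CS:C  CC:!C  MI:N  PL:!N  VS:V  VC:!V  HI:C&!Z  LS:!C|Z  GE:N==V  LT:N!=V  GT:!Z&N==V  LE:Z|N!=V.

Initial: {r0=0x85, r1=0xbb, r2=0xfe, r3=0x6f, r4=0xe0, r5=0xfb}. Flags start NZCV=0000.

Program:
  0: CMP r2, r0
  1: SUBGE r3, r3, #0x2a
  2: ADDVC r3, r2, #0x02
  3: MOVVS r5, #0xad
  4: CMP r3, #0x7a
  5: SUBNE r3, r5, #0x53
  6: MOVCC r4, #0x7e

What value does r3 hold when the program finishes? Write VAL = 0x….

VAL = 0xa8

[0] flags=0010 → (cmp)
[1] flags=0010 GE?T → r3=0x45
[2] flags=0010 VC?T → r3=0x00
[3] flags=0010 VS?F → skip
[4] flags=1000 → (cmp)
[5] flags=1000 NE?T → r3=0xa8
[6] flags=1000 CC?T → r4=0x7e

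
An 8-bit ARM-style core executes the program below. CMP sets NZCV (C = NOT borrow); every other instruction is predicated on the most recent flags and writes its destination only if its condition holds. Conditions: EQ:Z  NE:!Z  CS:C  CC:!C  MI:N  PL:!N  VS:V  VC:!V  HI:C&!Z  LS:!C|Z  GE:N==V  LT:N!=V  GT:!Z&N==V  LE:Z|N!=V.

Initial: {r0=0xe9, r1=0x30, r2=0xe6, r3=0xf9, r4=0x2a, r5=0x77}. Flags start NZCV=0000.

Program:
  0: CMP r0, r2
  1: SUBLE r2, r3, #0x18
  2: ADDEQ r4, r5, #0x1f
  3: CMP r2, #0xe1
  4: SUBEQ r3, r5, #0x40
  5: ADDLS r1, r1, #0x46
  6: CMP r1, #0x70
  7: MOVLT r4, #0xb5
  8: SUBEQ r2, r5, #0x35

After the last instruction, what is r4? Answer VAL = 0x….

[0] flags=0010 → (cmp)
[1] flags=0010 LE?F → skip
[2] flags=0010 EQ?F → skip
[3] flags=0010 → (cmp)
[4] flags=0010 EQ?F → skip
[5] flags=0010 LS?F → skip
[6] flags=1000 → (cmp)
[7] flags=1000 LT?T → r4=0xb5
[8] flags=1000 EQ?F → skip

VAL = 0xb5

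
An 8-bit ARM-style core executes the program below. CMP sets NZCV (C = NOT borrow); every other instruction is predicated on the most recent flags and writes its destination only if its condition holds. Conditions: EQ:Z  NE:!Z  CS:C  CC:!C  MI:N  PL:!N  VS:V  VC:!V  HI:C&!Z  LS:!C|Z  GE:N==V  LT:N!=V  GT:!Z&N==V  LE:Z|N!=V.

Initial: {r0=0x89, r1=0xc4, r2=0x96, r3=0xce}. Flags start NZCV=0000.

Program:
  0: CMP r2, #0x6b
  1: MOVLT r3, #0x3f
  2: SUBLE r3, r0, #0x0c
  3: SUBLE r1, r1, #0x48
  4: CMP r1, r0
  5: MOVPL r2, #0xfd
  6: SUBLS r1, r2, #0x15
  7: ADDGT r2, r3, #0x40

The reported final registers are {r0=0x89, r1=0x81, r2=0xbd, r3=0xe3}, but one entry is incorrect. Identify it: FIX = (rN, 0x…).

0: ✓ CMP  NZCV=0011
1: ✓ MOVLT  r3←0x3f
2: ✓ SUBLE  r3←0x7d
3: ✓ SUBLE  r1←0x7c
4: ✓ CMP  NZCV=1001
5: · MOVPL
6: ✓ SUBLS  r1←0x81
7: ✓ ADDGT  r2←0xbd

FIX = (r3, 0x7d)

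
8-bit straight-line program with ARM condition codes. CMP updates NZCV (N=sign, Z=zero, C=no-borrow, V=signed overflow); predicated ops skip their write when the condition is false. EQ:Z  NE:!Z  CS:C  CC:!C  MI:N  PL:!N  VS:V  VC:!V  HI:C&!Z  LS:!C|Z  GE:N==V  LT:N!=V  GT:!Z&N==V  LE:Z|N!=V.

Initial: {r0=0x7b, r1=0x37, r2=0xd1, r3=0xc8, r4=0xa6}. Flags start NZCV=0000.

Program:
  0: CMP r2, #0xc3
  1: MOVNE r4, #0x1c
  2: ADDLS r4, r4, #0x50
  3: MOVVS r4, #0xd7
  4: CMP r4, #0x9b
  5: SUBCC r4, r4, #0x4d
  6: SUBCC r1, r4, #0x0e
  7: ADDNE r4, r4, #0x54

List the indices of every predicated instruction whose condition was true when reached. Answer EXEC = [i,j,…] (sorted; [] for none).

EXEC = [1,5,6,7]

0: ✓ CMP  NZCV=0010
1: ✓ MOVNE  r4←0x1c
2: · ADDLS
3: · MOVVS
4: ✓ CMP  NZCV=1001
5: ✓ SUBCC  r4←0xcf
6: ✓ SUBCC  r1←0xc1
7: ✓ ADDNE  r4←0x23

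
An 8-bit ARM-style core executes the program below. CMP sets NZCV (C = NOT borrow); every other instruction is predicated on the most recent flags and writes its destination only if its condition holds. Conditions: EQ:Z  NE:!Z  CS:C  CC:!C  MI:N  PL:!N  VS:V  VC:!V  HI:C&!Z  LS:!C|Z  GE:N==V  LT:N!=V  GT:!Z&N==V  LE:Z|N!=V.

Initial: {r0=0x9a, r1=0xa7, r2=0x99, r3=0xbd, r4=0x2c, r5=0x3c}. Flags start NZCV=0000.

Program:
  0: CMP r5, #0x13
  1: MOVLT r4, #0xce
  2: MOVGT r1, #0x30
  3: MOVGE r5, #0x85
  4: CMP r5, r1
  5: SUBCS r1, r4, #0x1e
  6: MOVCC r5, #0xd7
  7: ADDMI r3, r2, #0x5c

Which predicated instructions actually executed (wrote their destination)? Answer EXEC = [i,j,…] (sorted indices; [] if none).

[0] flags=0010 → (cmp)
[1] flags=0010 LT?F → skip
[2] flags=0010 GT?T → r1=0x30
[3] flags=0010 GE?T → r5=0x85
[4] flags=0011 → (cmp)
[5] flags=0011 CS?T → r1=0x0e
[6] flags=0011 CC?F → skip
[7] flags=0011 MI?F → skip

EXEC = [2,3,5]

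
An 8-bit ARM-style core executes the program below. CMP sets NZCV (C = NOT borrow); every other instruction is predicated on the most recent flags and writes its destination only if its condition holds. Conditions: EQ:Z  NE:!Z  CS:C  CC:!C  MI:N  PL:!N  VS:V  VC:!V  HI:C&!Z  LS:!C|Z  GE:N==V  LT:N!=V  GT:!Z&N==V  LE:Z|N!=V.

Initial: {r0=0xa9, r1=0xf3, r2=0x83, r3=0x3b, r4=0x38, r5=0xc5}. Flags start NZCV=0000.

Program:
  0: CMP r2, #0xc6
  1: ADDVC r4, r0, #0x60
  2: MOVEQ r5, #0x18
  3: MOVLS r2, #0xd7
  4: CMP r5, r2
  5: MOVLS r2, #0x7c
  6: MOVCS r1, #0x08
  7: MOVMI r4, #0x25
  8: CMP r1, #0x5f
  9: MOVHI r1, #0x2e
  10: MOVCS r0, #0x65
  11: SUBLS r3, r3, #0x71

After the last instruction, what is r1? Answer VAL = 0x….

VAL = 0x2e

0: ✓ CMP  NZCV=1000
1: ✓ ADDVC  r4←0x09
2: · MOVEQ
3: ✓ MOVLS  r2←0xd7
4: ✓ CMP  NZCV=1000
5: ✓ MOVLS  r2←0x7c
6: · MOVCS
7: ✓ MOVMI  r4←0x25
8: ✓ CMP  NZCV=1010
9: ✓ MOVHI  r1←0x2e
10: ✓ MOVCS  r0←0x65
11: · SUBLS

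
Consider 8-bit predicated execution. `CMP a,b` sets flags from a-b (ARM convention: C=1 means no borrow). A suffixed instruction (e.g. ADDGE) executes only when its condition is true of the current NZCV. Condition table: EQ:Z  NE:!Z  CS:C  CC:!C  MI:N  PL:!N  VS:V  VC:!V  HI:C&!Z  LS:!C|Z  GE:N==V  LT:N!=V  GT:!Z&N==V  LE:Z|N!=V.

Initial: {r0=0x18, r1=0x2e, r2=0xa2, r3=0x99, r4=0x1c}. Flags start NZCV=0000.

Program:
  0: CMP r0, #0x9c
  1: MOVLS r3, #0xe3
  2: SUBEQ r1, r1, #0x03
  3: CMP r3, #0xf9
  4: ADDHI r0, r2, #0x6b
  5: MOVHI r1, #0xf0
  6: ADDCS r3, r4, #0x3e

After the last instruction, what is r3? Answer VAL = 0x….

VAL = 0xe3

[0] flags=0000 → (cmp)
[1] flags=0000 LS?T → r3=0xe3
[2] flags=0000 EQ?F → skip
[3] flags=1000 → (cmp)
[4] flags=1000 HI?F → skip
[5] flags=1000 HI?F → skip
[6] flags=1000 CS?F → skip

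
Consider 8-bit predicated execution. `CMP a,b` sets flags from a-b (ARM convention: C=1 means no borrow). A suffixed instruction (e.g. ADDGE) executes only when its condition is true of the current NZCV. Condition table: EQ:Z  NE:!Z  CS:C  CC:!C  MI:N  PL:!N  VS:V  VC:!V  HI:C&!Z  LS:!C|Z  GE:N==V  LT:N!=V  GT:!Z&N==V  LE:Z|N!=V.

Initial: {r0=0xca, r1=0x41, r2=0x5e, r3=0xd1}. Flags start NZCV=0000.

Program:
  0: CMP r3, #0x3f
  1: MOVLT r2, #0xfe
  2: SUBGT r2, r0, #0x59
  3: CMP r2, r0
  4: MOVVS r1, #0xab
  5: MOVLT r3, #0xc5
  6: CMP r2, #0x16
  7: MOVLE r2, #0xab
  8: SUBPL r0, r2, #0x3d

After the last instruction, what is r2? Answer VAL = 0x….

[0] flags=1010 → (cmp)
[1] flags=1010 LT?T → r2=0xfe
[2] flags=1010 GT?F → skip
[3] flags=0010 → (cmp)
[4] flags=0010 VS?F → skip
[5] flags=0010 LT?F → skip
[6] flags=1010 → (cmp)
[7] flags=1010 LE?T → r2=0xab
[8] flags=1010 PL?F → skip

VAL = 0xab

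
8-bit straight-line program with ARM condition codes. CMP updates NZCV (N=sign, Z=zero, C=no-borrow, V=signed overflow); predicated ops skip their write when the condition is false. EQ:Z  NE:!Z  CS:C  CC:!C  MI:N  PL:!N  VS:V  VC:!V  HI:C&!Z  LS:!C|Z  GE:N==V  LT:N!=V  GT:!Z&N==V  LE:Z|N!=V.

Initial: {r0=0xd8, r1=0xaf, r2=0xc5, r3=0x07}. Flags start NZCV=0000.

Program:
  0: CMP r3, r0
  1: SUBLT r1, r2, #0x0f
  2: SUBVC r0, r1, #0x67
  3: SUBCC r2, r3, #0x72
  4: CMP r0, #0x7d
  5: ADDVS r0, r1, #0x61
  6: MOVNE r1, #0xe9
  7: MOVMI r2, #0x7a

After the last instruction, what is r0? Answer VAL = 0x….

VAL = 0x48

0: ✓ CMP  NZCV=0000
1: · SUBLT
2: ✓ SUBVC  r0←0x48
3: ✓ SUBCC  r2←0x95
4: ✓ CMP  NZCV=1000
5: · ADDVS
6: ✓ MOVNE  r1←0xe9
7: ✓ MOVMI  r2←0x7a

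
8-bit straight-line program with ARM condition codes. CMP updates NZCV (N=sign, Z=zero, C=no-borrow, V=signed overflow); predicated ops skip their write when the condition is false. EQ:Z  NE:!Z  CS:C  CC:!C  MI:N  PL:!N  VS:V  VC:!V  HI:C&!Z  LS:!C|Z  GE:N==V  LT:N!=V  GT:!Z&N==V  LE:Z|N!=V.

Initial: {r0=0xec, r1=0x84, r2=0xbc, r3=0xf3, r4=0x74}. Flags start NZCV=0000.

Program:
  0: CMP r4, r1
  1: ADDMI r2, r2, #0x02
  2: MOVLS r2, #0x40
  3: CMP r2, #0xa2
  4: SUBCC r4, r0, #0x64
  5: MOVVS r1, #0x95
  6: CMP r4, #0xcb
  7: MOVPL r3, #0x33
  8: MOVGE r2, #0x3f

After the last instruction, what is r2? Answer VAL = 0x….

VAL = 0x40

0: ✓ CMP  NZCV=1001
1: ✓ ADDMI  r2←0xbe
2: ✓ MOVLS  r2←0x40
3: ✓ CMP  NZCV=1001
4: ✓ SUBCC  r4←0x88
5: ✓ MOVVS  r1←0x95
6: ✓ CMP  NZCV=1000
7: · MOVPL
8: · MOVGE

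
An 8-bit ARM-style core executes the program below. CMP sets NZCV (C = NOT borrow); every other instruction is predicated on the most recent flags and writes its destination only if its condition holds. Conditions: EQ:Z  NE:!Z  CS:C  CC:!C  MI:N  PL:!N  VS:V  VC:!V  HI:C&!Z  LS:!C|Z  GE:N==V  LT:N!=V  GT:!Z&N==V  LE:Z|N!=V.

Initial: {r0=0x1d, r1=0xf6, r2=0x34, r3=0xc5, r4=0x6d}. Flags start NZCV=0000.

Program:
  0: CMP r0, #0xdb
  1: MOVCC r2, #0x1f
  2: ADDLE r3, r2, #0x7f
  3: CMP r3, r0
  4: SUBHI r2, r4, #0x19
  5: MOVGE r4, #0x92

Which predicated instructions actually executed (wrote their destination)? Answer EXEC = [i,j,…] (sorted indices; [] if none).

[0] flags=0000 → (cmp)
[1] flags=0000 CC?T → r2=0x1f
[2] flags=0000 LE?F → skip
[3] flags=1010 → (cmp)
[4] flags=1010 HI?T → r2=0x54
[5] flags=1010 GE?F → skip

EXEC = [1,4]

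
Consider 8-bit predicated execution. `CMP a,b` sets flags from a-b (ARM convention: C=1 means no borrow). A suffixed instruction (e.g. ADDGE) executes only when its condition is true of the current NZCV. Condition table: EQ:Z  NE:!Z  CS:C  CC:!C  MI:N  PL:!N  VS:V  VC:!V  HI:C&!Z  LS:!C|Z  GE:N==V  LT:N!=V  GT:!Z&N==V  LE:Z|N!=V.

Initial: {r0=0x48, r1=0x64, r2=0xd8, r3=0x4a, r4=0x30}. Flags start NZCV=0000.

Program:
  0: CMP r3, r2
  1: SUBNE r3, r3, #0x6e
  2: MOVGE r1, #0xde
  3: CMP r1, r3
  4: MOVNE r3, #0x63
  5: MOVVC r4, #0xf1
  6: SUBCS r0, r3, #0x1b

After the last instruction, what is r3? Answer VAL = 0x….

0: ✓ CMP  NZCV=0000
1: ✓ SUBNE  r3←0xdc
2: ✓ MOVGE  r1←0xde
3: ✓ CMP  NZCV=0010
4: ✓ MOVNE  r3←0x63
5: ✓ MOVVC  r4←0xf1
6: ✓ SUBCS  r0←0x48

VAL = 0x63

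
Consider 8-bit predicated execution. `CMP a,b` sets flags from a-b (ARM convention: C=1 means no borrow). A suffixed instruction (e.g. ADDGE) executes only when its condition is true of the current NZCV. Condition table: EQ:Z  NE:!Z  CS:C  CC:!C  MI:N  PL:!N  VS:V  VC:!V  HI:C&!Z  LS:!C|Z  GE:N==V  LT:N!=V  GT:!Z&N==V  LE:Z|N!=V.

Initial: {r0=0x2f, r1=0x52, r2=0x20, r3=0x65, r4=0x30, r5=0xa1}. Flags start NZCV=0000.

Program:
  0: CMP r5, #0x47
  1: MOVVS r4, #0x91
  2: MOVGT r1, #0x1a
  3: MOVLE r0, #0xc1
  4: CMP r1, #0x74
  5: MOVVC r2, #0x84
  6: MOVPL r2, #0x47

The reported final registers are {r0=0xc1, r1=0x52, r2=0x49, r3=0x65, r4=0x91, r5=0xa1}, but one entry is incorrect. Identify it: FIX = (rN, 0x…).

FIX = (r2, 0x84)

0: ✓ CMP  NZCV=0011
1: ✓ MOVVS  r4←0x91
2: · MOVGT
3: ✓ MOVLE  r0←0xc1
4: ✓ CMP  NZCV=1000
5: ✓ MOVVC  r2←0x84
6: · MOVPL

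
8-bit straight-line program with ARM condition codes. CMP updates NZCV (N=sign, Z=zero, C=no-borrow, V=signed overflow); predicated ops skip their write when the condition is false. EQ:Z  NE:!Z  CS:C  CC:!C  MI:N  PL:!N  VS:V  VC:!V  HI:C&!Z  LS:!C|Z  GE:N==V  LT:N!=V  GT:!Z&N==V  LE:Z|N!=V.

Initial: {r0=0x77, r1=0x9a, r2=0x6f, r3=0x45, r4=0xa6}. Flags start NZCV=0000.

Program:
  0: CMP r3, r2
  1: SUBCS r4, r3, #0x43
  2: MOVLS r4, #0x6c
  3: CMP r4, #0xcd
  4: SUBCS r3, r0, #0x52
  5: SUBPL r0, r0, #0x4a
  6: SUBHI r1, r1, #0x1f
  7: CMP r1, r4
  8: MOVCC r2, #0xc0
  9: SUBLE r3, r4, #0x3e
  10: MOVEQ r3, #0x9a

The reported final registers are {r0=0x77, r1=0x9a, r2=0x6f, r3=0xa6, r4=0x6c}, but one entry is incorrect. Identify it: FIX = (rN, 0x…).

[0] flags=1000 → (cmp)
[1] flags=1000 CS?F → skip
[2] flags=1000 LS?T → r4=0x6c
[3] flags=1001 → (cmp)
[4] flags=1001 CS?F → skip
[5] flags=1001 PL?F → skip
[6] flags=1001 HI?F → skip
[7] flags=0011 → (cmp)
[8] flags=0011 CC?F → skip
[9] flags=0011 LE?T → r3=0x2e
[10] flags=0011 EQ?F → skip

FIX = (r3, 0x2e)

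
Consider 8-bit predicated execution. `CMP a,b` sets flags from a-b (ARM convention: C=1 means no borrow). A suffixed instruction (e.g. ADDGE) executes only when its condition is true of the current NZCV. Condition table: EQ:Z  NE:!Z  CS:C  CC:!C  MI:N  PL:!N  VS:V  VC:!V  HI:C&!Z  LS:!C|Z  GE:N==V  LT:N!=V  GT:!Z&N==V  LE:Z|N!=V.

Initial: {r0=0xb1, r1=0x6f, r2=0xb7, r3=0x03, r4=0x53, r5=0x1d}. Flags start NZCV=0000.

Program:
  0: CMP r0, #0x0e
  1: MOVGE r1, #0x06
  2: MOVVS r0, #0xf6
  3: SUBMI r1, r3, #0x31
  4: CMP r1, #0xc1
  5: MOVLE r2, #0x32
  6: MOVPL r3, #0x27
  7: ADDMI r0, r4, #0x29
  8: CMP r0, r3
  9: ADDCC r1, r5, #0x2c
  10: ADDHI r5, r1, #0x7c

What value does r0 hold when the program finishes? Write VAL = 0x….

0: ✓ CMP  NZCV=1010
1: · MOVGE
2: · MOVVS
3: ✓ SUBMI  r1←0xd2
4: ✓ CMP  NZCV=0010
5: · MOVLE
6: ✓ MOVPL  r3←0x27
7: · ADDMI
8: ✓ CMP  NZCV=1010
9: · ADDCC
10: ✓ ADDHI  r5←0x4e

VAL = 0xb1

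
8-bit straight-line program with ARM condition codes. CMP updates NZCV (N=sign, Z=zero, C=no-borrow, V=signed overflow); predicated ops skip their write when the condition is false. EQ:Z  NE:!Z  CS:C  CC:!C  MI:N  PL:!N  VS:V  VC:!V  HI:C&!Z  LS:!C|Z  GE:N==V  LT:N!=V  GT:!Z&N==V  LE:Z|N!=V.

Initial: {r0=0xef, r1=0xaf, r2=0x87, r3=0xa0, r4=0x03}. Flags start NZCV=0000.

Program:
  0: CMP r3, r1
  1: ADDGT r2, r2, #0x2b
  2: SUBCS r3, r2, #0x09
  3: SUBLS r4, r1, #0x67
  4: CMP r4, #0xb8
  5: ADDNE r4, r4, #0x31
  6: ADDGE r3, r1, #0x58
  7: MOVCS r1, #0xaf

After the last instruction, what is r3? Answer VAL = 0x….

VAL = 0x07

[0] flags=1000 → (cmp)
[1] flags=1000 GT?F → skip
[2] flags=1000 CS?F → skip
[3] flags=1000 LS?T → r4=0x48
[4] flags=1001 → (cmp)
[5] flags=1001 NE?T → r4=0x79
[6] flags=1001 GE?T → r3=0x07
[7] flags=1001 CS?F → skip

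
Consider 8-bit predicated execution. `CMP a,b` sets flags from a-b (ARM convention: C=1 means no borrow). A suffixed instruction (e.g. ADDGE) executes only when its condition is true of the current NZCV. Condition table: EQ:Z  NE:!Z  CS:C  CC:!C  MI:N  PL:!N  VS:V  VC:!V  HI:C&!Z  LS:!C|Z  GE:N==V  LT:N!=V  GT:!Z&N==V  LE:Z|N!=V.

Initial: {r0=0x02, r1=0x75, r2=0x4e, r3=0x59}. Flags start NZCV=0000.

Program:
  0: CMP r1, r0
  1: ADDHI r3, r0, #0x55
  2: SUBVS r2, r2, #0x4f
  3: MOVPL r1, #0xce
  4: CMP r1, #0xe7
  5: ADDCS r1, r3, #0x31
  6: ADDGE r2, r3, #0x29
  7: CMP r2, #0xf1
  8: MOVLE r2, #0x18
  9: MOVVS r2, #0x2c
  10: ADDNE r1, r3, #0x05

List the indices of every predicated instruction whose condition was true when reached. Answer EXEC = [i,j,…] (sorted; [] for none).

EXEC = [1,3,10]

0: ✓ CMP  NZCV=0010
1: ✓ ADDHI  r3←0x57
2: · SUBVS
3: ✓ MOVPL  r1←0xce
4: ✓ CMP  NZCV=1000
5: · ADDCS
6: · ADDGE
7: ✓ CMP  NZCV=0000
8: · MOVLE
9: · MOVVS
10: ✓ ADDNE  r1←0x5c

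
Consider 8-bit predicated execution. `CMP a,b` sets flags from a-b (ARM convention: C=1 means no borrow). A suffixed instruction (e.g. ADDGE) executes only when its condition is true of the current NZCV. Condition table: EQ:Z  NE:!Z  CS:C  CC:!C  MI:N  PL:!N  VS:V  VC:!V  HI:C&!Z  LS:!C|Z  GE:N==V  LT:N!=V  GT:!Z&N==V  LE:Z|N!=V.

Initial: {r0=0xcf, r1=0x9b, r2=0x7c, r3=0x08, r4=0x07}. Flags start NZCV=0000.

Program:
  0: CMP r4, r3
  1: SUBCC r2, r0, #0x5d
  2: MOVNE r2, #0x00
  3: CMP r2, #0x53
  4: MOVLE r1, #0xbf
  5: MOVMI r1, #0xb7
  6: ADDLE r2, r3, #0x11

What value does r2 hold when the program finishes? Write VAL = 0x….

[0] flags=1000 → (cmp)
[1] flags=1000 CC?T → r2=0x72
[2] flags=1000 NE?T → r2=0x00
[3] flags=1000 → (cmp)
[4] flags=1000 LE?T → r1=0xbf
[5] flags=1000 MI?T → r1=0xb7
[6] flags=1000 LE?T → r2=0x19

VAL = 0x19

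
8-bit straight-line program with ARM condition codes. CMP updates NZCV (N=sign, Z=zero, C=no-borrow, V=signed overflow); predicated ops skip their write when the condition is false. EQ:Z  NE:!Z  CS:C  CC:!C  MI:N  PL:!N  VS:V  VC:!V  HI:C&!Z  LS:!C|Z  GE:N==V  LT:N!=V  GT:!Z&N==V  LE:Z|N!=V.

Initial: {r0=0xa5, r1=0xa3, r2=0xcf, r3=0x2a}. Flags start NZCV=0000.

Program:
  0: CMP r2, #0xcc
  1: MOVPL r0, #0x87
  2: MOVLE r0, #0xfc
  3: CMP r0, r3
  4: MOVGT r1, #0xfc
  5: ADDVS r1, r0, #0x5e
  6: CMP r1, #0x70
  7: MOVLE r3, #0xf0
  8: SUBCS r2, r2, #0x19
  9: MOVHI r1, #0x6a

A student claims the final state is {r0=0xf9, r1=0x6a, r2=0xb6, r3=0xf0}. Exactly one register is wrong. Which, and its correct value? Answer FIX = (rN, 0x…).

FIX = (r0, 0x87)

0: ✓ CMP  NZCV=0010
1: ✓ MOVPL  r0←0x87
2: · MOVLE
3: ✓ CMP  NZCV=0011
4: · MOVGT
5: ✓ ADDVS  r1←0xe5
6: ✓ CMP  NZCV=0011
7: ✓ MOVLE  r3←0xf0
8: ✓ SUBCS  r2←0xb6
9: ✓ MOVHI  r1←0x6a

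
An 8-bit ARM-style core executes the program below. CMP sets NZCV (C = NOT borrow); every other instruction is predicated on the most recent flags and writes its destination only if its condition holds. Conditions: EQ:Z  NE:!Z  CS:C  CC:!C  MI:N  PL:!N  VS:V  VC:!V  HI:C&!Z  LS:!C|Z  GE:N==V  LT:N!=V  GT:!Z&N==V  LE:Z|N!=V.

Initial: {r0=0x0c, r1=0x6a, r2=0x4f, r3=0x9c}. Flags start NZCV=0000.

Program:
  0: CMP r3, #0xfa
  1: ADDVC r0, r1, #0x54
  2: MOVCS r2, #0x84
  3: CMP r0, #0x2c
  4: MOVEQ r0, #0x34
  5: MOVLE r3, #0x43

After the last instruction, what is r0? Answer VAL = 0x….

VAL = 0xbe

[0] flags=1000 → (cmp)
[1] flags=1000 VC?T → r0=0xbe
[2] flags=1000 CS?F → skip
[3] flags=1010 → (cmp)
[4] flags=1010 EQ?F → skip
[5] flags=1010 LE?T → r3=0x43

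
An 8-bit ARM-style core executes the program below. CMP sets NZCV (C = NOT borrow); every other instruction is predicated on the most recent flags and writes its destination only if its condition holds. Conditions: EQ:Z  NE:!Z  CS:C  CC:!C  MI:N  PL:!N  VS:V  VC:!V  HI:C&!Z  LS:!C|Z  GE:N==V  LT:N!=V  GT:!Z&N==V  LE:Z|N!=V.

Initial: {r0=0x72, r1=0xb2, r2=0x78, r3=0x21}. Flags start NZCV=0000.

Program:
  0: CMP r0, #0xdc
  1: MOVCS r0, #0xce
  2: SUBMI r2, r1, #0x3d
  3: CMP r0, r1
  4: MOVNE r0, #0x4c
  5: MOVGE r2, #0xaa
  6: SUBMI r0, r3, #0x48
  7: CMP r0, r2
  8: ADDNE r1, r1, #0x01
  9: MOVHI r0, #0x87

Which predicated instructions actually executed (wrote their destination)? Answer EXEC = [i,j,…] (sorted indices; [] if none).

0: ✓ CMP  NZCV=1001
1: · MOVCS
2: ✓ SUBMI  r2←0x75
3: ✓ CMP  NZCV=1001
4: ✓ MOVNE  r0←0x4c
5: ✓ MOVGE  r2←0xaa
6: ✓ SUBMI  r0←0xd9
7: ✓ CMP  NZCV=0010
8: ✓ ADDNE  r1←0xb3
9: ✓ MOVHI  r0←0x87

EXEC = [2,4,5,6,8,9]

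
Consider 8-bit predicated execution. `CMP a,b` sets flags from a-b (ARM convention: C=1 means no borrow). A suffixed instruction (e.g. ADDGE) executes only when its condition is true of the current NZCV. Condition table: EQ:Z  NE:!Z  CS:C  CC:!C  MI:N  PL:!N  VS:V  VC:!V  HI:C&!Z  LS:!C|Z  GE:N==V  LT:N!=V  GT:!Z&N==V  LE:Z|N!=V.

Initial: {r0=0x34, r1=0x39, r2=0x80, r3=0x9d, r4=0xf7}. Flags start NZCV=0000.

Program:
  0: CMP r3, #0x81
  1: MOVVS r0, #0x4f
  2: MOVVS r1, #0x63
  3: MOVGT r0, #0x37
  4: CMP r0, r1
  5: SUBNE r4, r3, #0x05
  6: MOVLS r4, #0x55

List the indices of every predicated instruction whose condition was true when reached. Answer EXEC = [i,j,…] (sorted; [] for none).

EXEC = [3,5,6]

0: ✓ CMP  NZCV=0010
1: · MOVVS
2: · MOVVS
3: ✓ MOVGT  r0←0x37
4: ✓ CMP  NZCV=1000
5: ✓ SUBNE  r4←0x98
6: ✓ MOVLS  r4←0x55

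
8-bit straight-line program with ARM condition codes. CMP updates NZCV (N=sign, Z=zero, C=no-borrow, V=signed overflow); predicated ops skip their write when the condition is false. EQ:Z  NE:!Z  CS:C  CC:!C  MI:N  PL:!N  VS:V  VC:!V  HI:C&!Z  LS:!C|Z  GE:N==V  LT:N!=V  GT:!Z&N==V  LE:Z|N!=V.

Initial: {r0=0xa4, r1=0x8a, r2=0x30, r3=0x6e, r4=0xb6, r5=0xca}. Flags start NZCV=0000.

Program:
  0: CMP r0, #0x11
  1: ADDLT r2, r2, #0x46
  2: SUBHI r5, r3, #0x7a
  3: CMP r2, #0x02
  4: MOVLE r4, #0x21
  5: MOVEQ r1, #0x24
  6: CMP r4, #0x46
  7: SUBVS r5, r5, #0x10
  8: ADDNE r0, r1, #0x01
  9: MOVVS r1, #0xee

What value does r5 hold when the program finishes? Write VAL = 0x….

[0] flags=1010 → (cmp)
[1] flags=1010 LT?T → r2=0x76
[2] flags=1010 HI?T → r5=0xf4
[3] flags=0010 → (cmp)
[4] flags=0010 LE?F → skip
[5] flags=0010 EQ?F → skip
[6] flags=0011 → (cmp)
[7] flags=0011 VS?T → r5=0xe4
[8] flags=0011 NE?T → r0=0x8b
[9] flags=0011 VS?T → r1=0xee

VAL = 0xe4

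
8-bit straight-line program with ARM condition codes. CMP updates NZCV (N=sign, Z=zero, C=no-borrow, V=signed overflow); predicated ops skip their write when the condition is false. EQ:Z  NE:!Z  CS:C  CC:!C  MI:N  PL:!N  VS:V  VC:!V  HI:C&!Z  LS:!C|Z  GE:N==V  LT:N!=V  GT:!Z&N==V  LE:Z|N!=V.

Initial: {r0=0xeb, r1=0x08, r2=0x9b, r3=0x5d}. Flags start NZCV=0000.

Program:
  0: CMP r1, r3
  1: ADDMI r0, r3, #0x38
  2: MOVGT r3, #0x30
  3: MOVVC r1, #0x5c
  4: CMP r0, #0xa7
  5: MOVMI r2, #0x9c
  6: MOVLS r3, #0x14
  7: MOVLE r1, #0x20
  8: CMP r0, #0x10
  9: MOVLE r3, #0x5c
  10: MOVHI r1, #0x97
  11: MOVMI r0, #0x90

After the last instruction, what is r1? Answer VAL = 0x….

VAL = 0x97

0: ✓ CMP  NZCV=1000
1: ✓ ADDMI  r0←0x95
2: · MOVGT
3: ✓ MOVVC  r1←0x5c
4: ✓ CMP  NZCV=1000
5: ✓ MOVMI  r2←0x9c
6: ✓ MOVLS  r3←0x14
7: ✓ MOVLE  r1←0x20
8: ✓ CMP  NZCV=1010
9: ✓ MOVLE  r3←0x5c
10: ✓ MOVHI  r1←0x97
11: ✓ MOVMI  r0←0x90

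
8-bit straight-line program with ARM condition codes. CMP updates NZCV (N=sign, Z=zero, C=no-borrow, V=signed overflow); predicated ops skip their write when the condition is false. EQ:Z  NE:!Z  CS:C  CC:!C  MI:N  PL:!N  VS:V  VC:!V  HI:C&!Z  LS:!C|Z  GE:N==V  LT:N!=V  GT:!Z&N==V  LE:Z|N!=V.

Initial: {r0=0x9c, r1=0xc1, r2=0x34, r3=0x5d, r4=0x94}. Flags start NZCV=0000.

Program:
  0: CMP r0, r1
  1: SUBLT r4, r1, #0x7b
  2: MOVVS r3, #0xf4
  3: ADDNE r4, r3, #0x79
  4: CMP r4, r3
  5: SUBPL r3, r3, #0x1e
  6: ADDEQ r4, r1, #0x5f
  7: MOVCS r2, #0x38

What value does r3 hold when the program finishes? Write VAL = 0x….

VAL = 0x3f

0: ✓ CMP  NZCV=1000
1: ✓ SUBLT  r4←0x46
2: · MOVVS
3: ✓ ADDNE  r4←0xd6
4: ✓ CMP  NZCV=0011
5: ✓ SUBPL  r3←0x3f
6: · ADDEQ
7: ✓ MOVCS  r2←0x38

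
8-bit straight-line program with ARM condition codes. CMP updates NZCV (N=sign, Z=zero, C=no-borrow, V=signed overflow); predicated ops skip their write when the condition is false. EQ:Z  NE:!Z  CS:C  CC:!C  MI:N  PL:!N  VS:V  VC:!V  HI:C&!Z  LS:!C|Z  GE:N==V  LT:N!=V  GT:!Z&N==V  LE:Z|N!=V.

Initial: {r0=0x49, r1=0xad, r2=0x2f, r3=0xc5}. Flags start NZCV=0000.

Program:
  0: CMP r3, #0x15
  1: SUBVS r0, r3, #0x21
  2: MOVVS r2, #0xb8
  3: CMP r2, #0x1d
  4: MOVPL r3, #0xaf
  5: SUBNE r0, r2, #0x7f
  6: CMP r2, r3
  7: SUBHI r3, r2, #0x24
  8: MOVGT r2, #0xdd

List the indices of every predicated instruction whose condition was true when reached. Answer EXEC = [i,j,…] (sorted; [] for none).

EXEC = [4,5,8]

0: ✓ CMP  NZCV=1010
1: · SUBVS
2: · MOVVS
3: ✓ CMP  NZCV=0010
4: ✓ MOVPL  r3←0xaf
5: ✓ SUBNE  r0←0xb0
6: ✓ CMP  NZCV=1001
7: · SUBHI
8: ✓ MOVGT  r2←0xdd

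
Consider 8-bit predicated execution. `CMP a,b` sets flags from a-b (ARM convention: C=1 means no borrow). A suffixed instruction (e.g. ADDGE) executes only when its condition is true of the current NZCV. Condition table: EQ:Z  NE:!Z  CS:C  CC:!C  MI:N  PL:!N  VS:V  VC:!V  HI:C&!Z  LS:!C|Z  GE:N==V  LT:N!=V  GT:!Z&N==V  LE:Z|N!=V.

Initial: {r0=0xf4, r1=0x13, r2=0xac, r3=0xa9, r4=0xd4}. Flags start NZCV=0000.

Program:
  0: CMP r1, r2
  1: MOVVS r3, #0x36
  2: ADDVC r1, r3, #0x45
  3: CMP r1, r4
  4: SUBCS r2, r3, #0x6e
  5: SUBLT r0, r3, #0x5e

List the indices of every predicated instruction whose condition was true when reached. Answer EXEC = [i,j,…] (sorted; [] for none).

0: ✓ CMP  NZCV=0000
1: · MOVVS
2: ✓ ADDVC  r1←0xee
3: ✓ CMP  NZCV=0010
4: ✓ SUBCS  r2←0x3b
5: · SUBLT

EXEC = [2,4]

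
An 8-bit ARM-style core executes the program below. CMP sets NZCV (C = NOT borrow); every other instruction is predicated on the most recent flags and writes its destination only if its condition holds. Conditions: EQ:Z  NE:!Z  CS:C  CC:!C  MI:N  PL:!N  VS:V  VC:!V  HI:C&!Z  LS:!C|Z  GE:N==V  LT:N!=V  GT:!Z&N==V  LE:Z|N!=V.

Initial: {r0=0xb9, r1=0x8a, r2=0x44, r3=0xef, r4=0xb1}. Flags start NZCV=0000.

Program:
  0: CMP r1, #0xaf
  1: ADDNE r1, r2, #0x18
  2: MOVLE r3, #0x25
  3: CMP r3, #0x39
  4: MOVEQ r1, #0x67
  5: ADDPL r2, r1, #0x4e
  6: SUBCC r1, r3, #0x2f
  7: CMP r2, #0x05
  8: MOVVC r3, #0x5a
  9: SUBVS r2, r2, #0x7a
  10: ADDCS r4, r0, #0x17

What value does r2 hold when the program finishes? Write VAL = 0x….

VAL = 0x44

0: ✓ CMP  NZCV=1000
1: ✓ ADDNE  r1←0x5c
2: ✓ MOVLE  r3←0x25
3: ✓ CMP  NZCV=1000
4: · MOVEQ
5: · ADDPL
6: ✓ SUBCC  r1←0xf6
7: ✓ CMP  NZCV=0010
8: ✓ MOVVC  r3←0x5a
9: · SUBVS
10: ✓ ADDCS  r4←0xd0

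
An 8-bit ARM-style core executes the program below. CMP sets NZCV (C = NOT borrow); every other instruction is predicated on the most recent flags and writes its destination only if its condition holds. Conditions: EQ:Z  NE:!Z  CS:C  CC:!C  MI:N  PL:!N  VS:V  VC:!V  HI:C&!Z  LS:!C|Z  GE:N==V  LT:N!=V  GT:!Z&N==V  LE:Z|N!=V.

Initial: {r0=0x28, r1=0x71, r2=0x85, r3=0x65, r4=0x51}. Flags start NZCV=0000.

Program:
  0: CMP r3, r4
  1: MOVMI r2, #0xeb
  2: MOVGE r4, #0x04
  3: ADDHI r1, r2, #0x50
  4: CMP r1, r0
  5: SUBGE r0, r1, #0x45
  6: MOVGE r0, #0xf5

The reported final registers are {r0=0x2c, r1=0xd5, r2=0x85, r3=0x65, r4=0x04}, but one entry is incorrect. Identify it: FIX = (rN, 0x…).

FIX = (r0, 0x28)

0: ✓ CMP  NZCV=0010
1: · MOVMI
2: ✓ MOVGE  r4←0x04
3: ✓ ADDHI  r1←0xd5
4: ✓ CMP  NZCV=1010
5: · SUBGE
6: · MOVGE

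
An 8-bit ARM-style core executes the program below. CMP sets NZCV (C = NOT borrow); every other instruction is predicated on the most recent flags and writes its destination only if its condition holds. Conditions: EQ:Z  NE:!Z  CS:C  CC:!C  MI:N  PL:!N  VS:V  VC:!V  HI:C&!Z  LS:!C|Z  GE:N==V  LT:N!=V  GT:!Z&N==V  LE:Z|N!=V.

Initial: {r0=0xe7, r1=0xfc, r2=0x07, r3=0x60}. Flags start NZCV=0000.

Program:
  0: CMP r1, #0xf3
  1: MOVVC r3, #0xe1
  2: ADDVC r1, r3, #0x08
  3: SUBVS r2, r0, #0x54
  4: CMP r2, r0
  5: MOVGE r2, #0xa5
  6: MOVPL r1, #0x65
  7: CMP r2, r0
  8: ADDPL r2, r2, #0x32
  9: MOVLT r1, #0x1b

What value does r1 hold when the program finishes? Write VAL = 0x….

VAL = 0x1b

0: ✓ CMP  NZCV=0010
1: ✓ MOVVC  r3←0xe1
2: ✓ ADDVC  r1←0xe9
3: · SUBVS
4: ✓ CMP  NZCV=0000
5: ✓ MOVGE  r2←0xa5
6: ✓ MOVPL  r1←0x65
7: ✓ CMP  NZCV=1000
8: · ADDPL
9: ✓ MOVLT  r1←0x1b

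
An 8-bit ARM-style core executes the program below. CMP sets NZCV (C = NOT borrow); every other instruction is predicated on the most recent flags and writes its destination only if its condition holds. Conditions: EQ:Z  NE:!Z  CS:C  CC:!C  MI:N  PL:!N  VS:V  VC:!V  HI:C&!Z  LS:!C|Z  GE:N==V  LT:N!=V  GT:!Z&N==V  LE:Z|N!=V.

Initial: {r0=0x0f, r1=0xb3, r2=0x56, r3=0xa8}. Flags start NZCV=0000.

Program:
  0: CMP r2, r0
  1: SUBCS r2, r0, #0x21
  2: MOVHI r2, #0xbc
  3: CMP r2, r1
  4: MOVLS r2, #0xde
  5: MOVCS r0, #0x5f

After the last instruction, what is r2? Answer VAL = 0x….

0: ✓ CMP  NZCV=0010
1: ✓ SUBCS  r2←0xee
2: ✓ MOVHI  r2←0xbc
3: ✓ CMP  NZCV=0010
4: · MOVLS
5: ✓ MOVCS  r0←0x5f

VAL = 0xbc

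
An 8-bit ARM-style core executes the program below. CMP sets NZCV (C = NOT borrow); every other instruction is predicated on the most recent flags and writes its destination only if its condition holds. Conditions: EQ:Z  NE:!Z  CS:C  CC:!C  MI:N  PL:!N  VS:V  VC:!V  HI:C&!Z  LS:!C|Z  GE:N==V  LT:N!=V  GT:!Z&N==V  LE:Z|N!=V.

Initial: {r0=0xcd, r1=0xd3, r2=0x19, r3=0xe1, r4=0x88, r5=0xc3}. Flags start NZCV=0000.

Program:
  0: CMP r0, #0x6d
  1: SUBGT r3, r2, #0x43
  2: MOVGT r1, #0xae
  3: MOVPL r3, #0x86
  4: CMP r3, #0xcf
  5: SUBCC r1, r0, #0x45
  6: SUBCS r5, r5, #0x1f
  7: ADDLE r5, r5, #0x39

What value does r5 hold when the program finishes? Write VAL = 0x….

VAL = 0xfc

[0] flags=0011 → (cmp)
[1] flags=0011 GT?F → skip
[2] flags=0011 GT?F → skip
[3] flags=0011 PL?T → r3=0x86
[4] flags=1000 → (cmp)
[5] flags=1000 CC?T → r1=0x88
[6] flags=1000 CS?F → skip
[7] flags=1000 LE?T → r5=0xfc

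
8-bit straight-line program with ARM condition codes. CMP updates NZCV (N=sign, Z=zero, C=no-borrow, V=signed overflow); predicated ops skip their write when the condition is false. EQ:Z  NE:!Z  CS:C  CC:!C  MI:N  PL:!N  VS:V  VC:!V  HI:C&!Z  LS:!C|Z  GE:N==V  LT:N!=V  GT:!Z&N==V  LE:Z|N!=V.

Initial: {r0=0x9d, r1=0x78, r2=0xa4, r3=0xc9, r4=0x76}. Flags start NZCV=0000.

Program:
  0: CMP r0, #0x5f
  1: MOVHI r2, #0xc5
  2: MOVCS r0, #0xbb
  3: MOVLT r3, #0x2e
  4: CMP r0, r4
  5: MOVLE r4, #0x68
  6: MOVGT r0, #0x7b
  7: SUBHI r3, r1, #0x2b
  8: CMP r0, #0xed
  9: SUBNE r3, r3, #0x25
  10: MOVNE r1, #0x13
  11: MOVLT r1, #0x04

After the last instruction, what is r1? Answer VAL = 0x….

VAL = 0x04

[0] flags=0011 → (cmp)
[1] flags=0011 HI?T → r2=0xc5
[2] flags=0011 CS?T → r0=0xbb
[3] flags=0011 LT?T → r3=0x2e
[4] flags=0011 → (cmp)
[5] flags=0011 LE?T → r4=0x68
[6] flags=0011 GT?F → skip
[7] flags=0011 HI?T → r3=0x4d
[8] flags=1000 → (cmp)
[9] flags=1000 NE?T → r3=0x28
[10] flags=1000 NE?T → r1=0x13
[11] flags=1000 LT?T → r1=0x04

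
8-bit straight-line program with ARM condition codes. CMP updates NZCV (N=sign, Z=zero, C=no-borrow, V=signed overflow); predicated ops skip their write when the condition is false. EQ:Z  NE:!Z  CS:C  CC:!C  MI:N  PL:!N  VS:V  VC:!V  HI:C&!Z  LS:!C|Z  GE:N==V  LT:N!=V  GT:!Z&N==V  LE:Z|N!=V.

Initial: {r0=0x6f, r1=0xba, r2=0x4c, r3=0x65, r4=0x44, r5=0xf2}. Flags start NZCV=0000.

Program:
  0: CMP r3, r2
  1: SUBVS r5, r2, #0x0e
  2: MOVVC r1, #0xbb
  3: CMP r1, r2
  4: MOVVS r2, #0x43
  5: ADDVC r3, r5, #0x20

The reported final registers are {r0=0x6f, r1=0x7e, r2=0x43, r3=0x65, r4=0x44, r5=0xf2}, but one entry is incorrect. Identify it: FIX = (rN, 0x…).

[0] flags=0010 → (cmp)
[1] flags=0010 VS?F → skip
[2] flags=0010 VC?T → r1=0xbb
[3] flags=0011 → (cmp)
[4] flags=0011 VS?T → r2=0x43
[5] flags=0011 VC?F → skip

FIX = (r1, 0xbb)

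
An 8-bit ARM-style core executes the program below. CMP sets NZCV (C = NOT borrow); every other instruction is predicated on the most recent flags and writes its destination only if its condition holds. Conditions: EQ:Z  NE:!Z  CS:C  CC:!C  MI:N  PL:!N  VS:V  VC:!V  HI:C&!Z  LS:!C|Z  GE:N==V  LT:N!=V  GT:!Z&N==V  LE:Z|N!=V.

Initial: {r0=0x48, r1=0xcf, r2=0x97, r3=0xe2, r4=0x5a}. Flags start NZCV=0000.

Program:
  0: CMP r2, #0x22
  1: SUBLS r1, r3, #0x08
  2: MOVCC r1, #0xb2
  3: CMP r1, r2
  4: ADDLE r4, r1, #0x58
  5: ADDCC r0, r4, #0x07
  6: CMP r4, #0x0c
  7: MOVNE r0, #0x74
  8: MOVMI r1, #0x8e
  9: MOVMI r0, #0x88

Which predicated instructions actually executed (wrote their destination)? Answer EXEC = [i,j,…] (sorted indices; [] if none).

EXEC = [7]

0: ✓ CMP  NZCV=0011
1: · SUBLS
2: · MOVCC
3: ✓ CMP  NZCV=0010
4: · ADDLE
5: · ADDCC
6: ✓ CMP  NZCV=0010
7: ✓ MOVNE  r0←0x74
8: · MOVMI
9: · MOVMI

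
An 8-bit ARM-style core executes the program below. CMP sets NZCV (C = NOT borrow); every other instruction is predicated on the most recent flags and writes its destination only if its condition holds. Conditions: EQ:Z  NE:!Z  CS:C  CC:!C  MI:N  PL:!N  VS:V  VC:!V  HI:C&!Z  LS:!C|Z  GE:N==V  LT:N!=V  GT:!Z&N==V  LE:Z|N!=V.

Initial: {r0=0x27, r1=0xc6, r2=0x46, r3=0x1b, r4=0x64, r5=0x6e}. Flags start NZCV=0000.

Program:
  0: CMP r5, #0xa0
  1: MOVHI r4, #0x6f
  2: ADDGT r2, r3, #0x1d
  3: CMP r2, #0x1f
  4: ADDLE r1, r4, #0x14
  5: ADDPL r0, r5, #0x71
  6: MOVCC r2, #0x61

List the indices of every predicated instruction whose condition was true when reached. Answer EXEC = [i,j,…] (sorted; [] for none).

EXEC = [2,5]

[0] flags=1001 → (cmp)
[1] flags=1001 HI?F → skip
[2] flags=1001 GT?T → r2=0x38
[3] flags=0010 → (cmp)
[4] flags=0010 LE?F → skip
[5] flags=0010 PL?T → r0=0xdf
[6] flags=0010 CC?F → skip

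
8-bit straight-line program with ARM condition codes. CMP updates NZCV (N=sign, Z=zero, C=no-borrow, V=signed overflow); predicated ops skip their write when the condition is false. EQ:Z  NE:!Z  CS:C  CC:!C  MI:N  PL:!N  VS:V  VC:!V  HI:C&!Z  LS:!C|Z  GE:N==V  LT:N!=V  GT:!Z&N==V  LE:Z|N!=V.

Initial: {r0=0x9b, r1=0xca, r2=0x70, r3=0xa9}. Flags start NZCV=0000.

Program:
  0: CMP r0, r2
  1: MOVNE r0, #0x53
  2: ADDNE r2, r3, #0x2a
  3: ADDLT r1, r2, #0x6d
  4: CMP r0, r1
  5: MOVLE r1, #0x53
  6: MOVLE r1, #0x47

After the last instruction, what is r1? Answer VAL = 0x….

0: ✓ CMP  NZCV=0011
1: ✓ MOVNE  r0←0x53
2: ✓ ADDNE  r2←0xd3
3: ✓ ADDLT  r1←0x40
4: ✓ CMP  NZCV=0010
5: · MOVLE
6: · MOVLE

VAL = 0x40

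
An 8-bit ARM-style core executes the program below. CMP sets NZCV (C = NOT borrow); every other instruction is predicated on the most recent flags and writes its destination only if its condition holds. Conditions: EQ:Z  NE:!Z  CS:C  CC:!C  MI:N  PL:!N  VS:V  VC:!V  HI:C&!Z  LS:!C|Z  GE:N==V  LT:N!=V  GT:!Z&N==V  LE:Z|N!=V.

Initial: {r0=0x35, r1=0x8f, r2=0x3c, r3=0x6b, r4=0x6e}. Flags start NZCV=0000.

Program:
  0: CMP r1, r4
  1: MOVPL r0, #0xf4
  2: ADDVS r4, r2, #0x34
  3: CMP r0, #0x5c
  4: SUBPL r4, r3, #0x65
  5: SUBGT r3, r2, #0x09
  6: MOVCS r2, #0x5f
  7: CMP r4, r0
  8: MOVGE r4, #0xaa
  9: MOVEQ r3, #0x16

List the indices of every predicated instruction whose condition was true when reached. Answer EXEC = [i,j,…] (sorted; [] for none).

EXEC = [1,2,6,8]

0: ✓ CMP  NZCV=0011
1: ✓ MOVPL  r0←0xf4
2: ✓ ADDVS  r4←0x70
3: ✓ CMP  NZCV=1010
4: · SUBPL
5: · SUBGT
6: ✓ MOVCS  r2←0x5f
7: ✓ CMP  NZCV=0000
8: ✓ MOVGE  r4←0xaa
9: · MOVEQ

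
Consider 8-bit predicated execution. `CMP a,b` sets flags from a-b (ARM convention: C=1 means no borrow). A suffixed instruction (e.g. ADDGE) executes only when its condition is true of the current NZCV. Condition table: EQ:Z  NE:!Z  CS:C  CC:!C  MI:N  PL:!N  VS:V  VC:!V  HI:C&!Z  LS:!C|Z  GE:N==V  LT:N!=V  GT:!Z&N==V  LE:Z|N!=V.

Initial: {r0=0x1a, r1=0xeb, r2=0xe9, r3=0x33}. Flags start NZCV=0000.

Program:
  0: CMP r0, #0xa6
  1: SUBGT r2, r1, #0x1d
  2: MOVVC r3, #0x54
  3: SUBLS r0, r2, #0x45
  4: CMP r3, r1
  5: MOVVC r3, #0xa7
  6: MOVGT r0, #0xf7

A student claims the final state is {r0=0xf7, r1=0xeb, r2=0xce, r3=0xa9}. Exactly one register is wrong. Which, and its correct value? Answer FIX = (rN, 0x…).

FIX = (r3, 0xa7)

0: ✓ CMP  NZCV=0000
1: ✓ SUBGT  r2←0xce
2: ✓ MOVVC  r3←0x54
3: ✓ SUBLS  r0←0x89
4: ✓ CMP  NZCV=0000
5: ✓ MOVVC  r3←0xa7
6: ✓ MOVGT  r0←0xf7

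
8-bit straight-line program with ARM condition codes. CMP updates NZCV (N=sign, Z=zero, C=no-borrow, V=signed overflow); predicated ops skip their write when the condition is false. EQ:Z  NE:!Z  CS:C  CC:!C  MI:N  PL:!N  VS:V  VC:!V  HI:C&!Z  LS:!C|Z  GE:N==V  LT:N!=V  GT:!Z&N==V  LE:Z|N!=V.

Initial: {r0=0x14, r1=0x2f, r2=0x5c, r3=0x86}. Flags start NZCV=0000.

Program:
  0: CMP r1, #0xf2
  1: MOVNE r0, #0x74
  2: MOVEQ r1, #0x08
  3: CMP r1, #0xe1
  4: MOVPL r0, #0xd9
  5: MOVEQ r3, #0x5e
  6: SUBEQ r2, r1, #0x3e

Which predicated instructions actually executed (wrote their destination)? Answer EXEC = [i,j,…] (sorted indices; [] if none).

EXEC = [1,4]

[0] flags=0000 → (cmp)
[1] flags=0000 NE?T → r0=0x74
[2] flags=0000 EQ?F → skip
[3] flags=0000 → (cmp)
[4] flags=0000 PL?T → r0=0xd9
[5] flags=0000 EQ?F → skip
[6] flags=0000 EQ?F → skip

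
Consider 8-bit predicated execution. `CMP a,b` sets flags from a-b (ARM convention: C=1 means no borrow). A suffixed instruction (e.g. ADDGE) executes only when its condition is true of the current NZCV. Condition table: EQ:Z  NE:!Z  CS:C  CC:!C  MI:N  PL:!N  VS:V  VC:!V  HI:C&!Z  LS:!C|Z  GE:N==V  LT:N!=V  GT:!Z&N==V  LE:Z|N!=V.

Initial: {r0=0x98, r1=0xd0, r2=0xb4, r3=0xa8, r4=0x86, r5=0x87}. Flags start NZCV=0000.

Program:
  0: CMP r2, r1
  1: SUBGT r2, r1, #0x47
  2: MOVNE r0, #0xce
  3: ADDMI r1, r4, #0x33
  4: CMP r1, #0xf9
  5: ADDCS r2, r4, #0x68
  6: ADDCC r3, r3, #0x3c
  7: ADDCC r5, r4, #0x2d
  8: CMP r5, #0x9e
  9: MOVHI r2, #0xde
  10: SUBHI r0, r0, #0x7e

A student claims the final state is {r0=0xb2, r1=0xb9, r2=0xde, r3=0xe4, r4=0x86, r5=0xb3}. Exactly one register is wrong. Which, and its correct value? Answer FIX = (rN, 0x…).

FIX = (r0, 0x50)

[0] flags=1000 → (cmp)
[1] flags=1000 GT?F → skip
[2] flags=1000 NE?T → r0=0xce
[3] flags=1000 MI?T → r1=0xb9
[4] flags=1000 → (cmp)
[5] flags=1000 CS?F → skip
[6] flags=1000 CC?T → r3=0xe4
[7] flags=1000 CC?T → r5=0xb3
[8] flags=0010 → (cmp)
[9] flags=0010 HI?T → r2=0xde
[10] flags=0010 HI?T → r0=0x50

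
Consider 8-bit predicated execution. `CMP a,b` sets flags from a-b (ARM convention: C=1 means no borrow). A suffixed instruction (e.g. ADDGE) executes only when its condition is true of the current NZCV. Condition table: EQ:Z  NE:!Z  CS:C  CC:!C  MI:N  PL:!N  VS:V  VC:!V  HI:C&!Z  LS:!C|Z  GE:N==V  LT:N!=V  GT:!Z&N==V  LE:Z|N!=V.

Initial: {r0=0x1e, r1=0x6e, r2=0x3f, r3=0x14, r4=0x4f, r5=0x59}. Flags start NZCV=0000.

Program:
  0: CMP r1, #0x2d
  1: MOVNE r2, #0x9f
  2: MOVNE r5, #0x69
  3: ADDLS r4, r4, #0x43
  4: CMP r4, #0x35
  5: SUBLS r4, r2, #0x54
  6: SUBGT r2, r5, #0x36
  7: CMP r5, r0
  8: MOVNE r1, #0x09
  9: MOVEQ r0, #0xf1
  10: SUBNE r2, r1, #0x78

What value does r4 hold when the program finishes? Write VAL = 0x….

[0] flags=0010 → (cmp)
[1] flags=0010 NE?T → r2=0x9f
[2] flags=0010 NE?T → r5=0x69
[3] flags=0010 LS?F → skip
[4] flags=0010 → (cmp)
[5] flags=0010 LS?F → skip
[6] flags=0010 GT?T → r2=0x33
[7] flags=0010 → (cmp)
[8] flags=0010 NE?T → r1=0x09
[9] flags=0010 EQ?F → skip
[10] flags=0010 NE?T → r2=0x91

VAL = 0x4f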